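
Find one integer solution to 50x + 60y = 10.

Step 1: Check solvability.
gcd(50, 60) = 10
Since 10 divides 10, solutions exist.

Step 2: Apply extended Euclidean algorithm to find gcd.
We find integers such that 50*x0 + 60*y0 = 10

Step 3: Scale the particular solution.
Multiply by 10/10 = 1:
x = -1, y = 1

Step 4: Verify.
50*(-1) + 60*(1) = 10 = 10 ✓

x = -1, y = 1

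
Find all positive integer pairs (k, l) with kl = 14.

The positive divisors of 14 are: 1, 2, 7, 14.
Each divisor d gives the pair (d, 14/d):
(1, 14), (2, 7), (7, 2), (14, 1)

(1, 14), (2, 7), (7, 2), (14, 1)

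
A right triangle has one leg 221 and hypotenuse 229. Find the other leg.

b² = c² - a² = 52441 - 48841 = 3600
b = 60

60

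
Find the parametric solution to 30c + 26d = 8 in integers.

Step 1: Compute gcd(30, 26) = 2.
Since 2 divides 8, solutions exist.

Step 2: Find a particular solution using extended Euclidean algorithm.
We get c₀ = -24, d₀ = 28.
Check: 30*-24 + 26*28 = 8 = 8 ✓

Step 3: Write the general solution.
c = -24 + (26/2)t = -24 + 13t
d = 28 - (30/2)t = 28 - 15t
for any integer t.

c = -24 + 13t, d = 28 - 15t for integer t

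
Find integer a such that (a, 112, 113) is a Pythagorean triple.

a² = c² - b² = 113² - 112² = 12769 - 12544 = 225
a = sqrt(225) = 15

15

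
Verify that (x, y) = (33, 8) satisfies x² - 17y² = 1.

Compute x² = 33² = 1089
Compute 17y² = 17·8² = 17·64 = 1088
x² - 17y² = 1089 - 1088 = 1
Since this equals 1, (33, 8) is a solution.

Yes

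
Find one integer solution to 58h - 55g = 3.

Step 1: Check solvability.
gcd(58, 55) = 1
Since 1 divides 3, solutions exist.

Step 2: Apply extended Euclidean algorithm to find gcd.
We find integers such that 58*x0 + 55*y0 = 1

Step 3: Scale the particular solution.
Multiply by 3/1 = 3:
h = -54, g = -57

Step 4: Verify.
58*(-54) - 55*(-57) = 3 = 3 ✓

h = -54, g = -57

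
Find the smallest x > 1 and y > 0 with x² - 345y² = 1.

We seek the smallest positive integers (x, y) with x² - 345y² = 1, i.e., x² = 345y² + 1.
Try successive y values:
y = 1: x² = 345·1² + 1 = 346, not a perfect square
y = 2: x² = 345·2² + 1 = 1381, not a perfect square
y = 3: x² = 345·3² + 1 = 3106, not a perfect square
... continuing the search (or via continued fractions) ...
y = 364: x² = 345·364² + 1 = 45711121, x = 6761 ✓

Verify: 6761² - 345·364² = 45711121 - 45711120 = 1 ✓

x = 6761, y = 364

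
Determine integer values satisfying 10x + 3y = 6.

Step 1: Check solvability.
gcd(10, 3) = 1
Since 1 divides 6, solutions exist.

Step 2: Apply extended Euclidean algorithm to find gcd.
We find integers such that 10*x0 + 3*y0 = 1

Step 3: Scale the particular solution.
Multiply by 6/1 = 6:
x = 6, y = -18

Step 4: Verify.
10*(6) + 3*(-18) = 6 = 6 ✓

x = 6, y = -18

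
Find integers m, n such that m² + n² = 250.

We need to find integers m, n > 0 such that m² + n² = 250.
Trying m = 5: n² = 250 - 5² = 250 - 25 = 225
n = 15
Check: 5² + 15² = 25 + 225 = 250 ✓

250 = 5² + 15²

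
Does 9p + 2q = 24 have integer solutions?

Step 1: Compute gcd(9, 2).
gcd(9, 2) = 1

Step 2: Check divisibility.
Does 1 divide 24? 24 = 1 x 24, so yes.

By the theorem on linear Diophantine equations, 9p + 2q = 24 has integer solutions if and only if gcd(9, 2) divides 24. Since 1 | 24, solutions exist.

Yes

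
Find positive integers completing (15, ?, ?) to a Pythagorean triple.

We need the other leg and hypotenuse such that 15² + x² = c².
Take x = 20, c = 25: 15² + 20² = 225 + 400 = 625 = 25² ✓
Triple: (15, 20, 25)

(15, 20, 25)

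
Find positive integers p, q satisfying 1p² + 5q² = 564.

Try small values of p and check whether (564 - 1p²)/5 is a perfect square.
p = 8: 1·8² = 64, so 5q² = 564 - 64 = 500, giving q² = 100, q = 10.
Check: 1·8² + 5·10² = 64 + 500 = 564 ✓

p = 8, q = 10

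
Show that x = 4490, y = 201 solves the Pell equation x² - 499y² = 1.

Compute x² = 4490² = 20160100
Compute 499y² = 499·201² = 499·40401 = 20160099
x² - 499y² = 20160100 - 20160099 = 1
Since this equals 1, (4490, 201) is a solution.

Yes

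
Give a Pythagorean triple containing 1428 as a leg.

We need the other leg and hypotenuse such that 1428² + x² = c².
Take x = 1440, c = 2028: 1428² + 1440² = 2039184 + 2073600 = 4112784 = 2028² ✓
Triple: (1428, 1440, 2028)

(1428, 1440, 2028)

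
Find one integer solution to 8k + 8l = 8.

Step 1: Check solvability.
gcd(8, 8) = 8
Since 8 divides 8, solutions exist.

Step 2: Apply extended Euclidean algorithm to find gcd.
We find integers such that 8*x0 + 8*y0 = 8

Step 3: Scale the particular solution.
Multiply by 8/8 = 1:
k = 0, l = 1

Step 4: Verify.
8*(0) + 8*(1) = 8 = 8 ✓

k = 0, l = 1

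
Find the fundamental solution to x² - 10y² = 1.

We seek the smallest positive integers (x, y) with x² - 10y² = 1, i.e., x² = 10y² + 1.
Try successive y values:
y = 1: x² = 10·1² + 1 = 11, not a perfect square
y = 2: x² = 10·2² + 1 = 41, not a perfect square
y = 3: x² = 10·3² + 1 = 91, not a perfect square
... continuing the search (or via continued fractions) ...
y = 6: x² = 10·6² + 1 = 361, x = 19 ✓

Verify: 19² - 10·6² = 361 - 360 = 1 ✓

x = 19, y = 6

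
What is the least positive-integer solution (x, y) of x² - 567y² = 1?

We seek the smallest positive integers (x, y) with x² - 567y² = 1, i.e., x² = 567y² + 1.
Try successive y values:
y = 1: x² = 567·1² + 1 = 568, not a perfect square
y = 2: x² = 567·2² + 1 = 2269, not a perfect square
y = 3: x² = 567·3² + 1 = 5104, not a perfect square
... continuing the search (or via continued fractions) ...
y = 85: x² = 567·85² + 1 = 4096576, x = 2024 ✓

Verify: 2024² - 567·85² = 4096576 - 4096575 = 1 ✓

x = 2024, y = 85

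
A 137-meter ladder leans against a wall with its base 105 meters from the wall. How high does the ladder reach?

The ladder, wall, and ground form a right triangle with hypotenuse 137 and one leg 105.
By the Pythagorean theorem: h² = 137² - 105² = 18769 - 11025 = 7744
h = √7744 = 88 meters

88 meters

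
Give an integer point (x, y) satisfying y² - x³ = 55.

Try small integer x values and check whether x³ + 55 is a perfect square.
x = 9: x³ + 55 = 9³ + 55 = 729 + 55 = 784
Is 784 a perfect square? 28² = 784 ✓
So (x, y) = (9, -28) is a solution.

x = 9, y = -28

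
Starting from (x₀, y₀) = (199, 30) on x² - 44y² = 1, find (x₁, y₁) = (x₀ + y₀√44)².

Solutions to x² - Dy² = 1 are generated by powers of (x₀ + y₀√D).
The next solution satisfies x₁ + y₁√44 = (x₀ + y₀√44)², giving:
x₁ = x₀² + 44y₀² = 199² + 44·30² = 39601 + 39600 = 79201
y₁ = 2x₀y₀ = 2·199·30 = 11940

Verify: 79201² - 44·11940² = 6272798401 - 6272798400 = 1 ✓

x = 79201, y = 11940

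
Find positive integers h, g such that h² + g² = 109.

Search for h with 109 - h² a perfect square.
h = 3: 109 - 3² = 109 - 9 = 100 = 10² ✓
So h = 3, g = 10.

h = 3, g = 10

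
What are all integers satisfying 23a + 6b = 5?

Step 1: Compute gcd(23, 6) = 1.
Since 1 divides 5, solutions exist.

Step 2: Find a particular solution using extended Euclidean algorithm.
We get a₀ = -5, b₀ = 20.
Check: 23*-5 + 6*20 = 5 = 5 ✓

Step 3: Write the general solution.
a = -5 + (6/1)t = -5 + 6t
b = 20 - (23/1)t = 20 - 23t
for any integer t.

a = -5 + 6t, b = 20 - 23t for integer t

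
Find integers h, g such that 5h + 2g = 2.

Step 1: Check solvability.
gcd(5, 2) = 1
Since 1 divides 2, solutions exist.

Step 2: Apply extended Euclidean algorithm to find gcd.
We find integers such that 5*x0 + 2*y0 = 1

Step 3: Scale the particular solution.
Multiply by 2/1 = 2:
h = 2, g = -4

Step 4: Verify.
5*(2) + 2*(-4) = 2 = 2 ✓

h = 2, g = -4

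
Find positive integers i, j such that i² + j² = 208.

Search for i with 208 - i² a perfect square.
i = 8: 208 - 8² = 208 - 64 = 144 = 12² ✓
So i = 8, j = 12.

i = 8, j = 12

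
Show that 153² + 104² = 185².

Compute a² + b²:
153² + 104² = 23409 + 10816 = 34225
Compute c²:
185² = 34225
Since 34225 = 34225, it is a Pythagorean triple.

Yes, it is a Pythagorean triple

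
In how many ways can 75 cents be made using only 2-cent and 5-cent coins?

We need non-negative integers (x, y) with 2x + 5y = 75.
For each x from 0 to 37, check if (75 - 2x) is a non-negative multiple of 5.
Solutions (x, y): (0,15), (5,13), (10,11), (15,9), ...
Count: 8

8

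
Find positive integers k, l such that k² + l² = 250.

Search for k with 250 - k² a perfect square.
k = 5: 250 - 5² = 250 - 25 = 225 = 15² ✓
So k = 5, l = 15.

k = 5, l = 15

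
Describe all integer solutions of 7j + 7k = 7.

Step 1: Compute gcd(7, 7) = 7.
Since 7 divides 7, solutions exist.

Step 2: Find a particular solution using extended Euclidean algorithm.
We get j₀ = 0, k₀ = 1.
Check: 7*0 + 7*1 = 7 = 7 ✓

Step 3: Write the general solution.
j = 0 + (7/7)t = 0 + 1t
k = 1 - (7/7)t = 1 - 1t
for any integer t.

j = 0 + 1t, k = 1 - 1t for integer t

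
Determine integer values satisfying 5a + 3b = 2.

Step 1: Check solvability.
gcd(5, 3) = 1
Since 1 divides 2, solutions exist.

Step 2: Apply extended Euclidean algorithm to find gcd.
We find integers such that 5*x0 + 3*y0 = 1

Step 3: Scale the particular solution.
Multiply by 2/1 = 2:
a = -2, b = 4

Step 4: Verify.
5*(-2) + 3*(4) = 2 = 2 ✓

a = -2, b = 4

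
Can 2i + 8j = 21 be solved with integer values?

Step 1: Compute gcd(2, 8).
gcd(2, 8) = 2

Step 2: Check divisibility.
Does 2 divide 21? 21 = 2 x 10 + 1, so no.

By the theorem on linear Diophantine equations, 2i + 8j = 21 has integer solutions if and only if gcd(2, 8) divides 21. Since 2 does not divide 21, no solutions exist.

No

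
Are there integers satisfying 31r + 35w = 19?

Step 1: Compute gcd(31, 35).
gcd(31, 35) = 1

Step 2: Check divisibility.
Does 1 divide 19? 19 = 1 x 19, so yes.

By the theorem on linear Diophantine equations, 31r + 35w = 19 has integer solutions if and only if gcd(31, 35) divides 19. Since 1 | 19, solutions exist.

Yes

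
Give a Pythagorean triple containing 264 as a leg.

We need the other leg and hypotenuse such that 264² + x² = c².
Take x = 2898, c = 2910: 264² + 2898² = 69696 + 8398404 = 8468100 = 2910² ✓
Triple: (2898, 264, 2910)

(2898, 264, 2910)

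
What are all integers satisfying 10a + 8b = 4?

Step 1: Compute gcd(10, 8) = 2.
Since 2 divides 4, solutions exist.

Step 2: Find a particular solution using extended Euclidean algorithm.
We get a₀ = 2, b₀ = -2.
Check: 10*2 + 8*-2 = 4 = 4 ✓

Step 3: Write the general solution.
a = 2 + (8/2)t = 2 + 4t
b = -2 - (10/2)t = -2 - 5t
for any integer t.

a = 2 + 4t, b = -2 - 5t for integer t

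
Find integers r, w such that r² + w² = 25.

We need to find integers r, w > 0 such that r² + w² = 25.
Trying r = 3: w² = 25 - 3² = 25 - 9 = 16
w = 4
Check: 3² + 4² = 9 + 16 = 25 ✓

25 = 3² + 4²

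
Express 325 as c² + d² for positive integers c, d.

We need to find integers c, d > 0 such that c² + d² = 325.
Trying c = 1: d² = 325 - 1² = 325 - 1 = 324
d = 18
Check: 1² + 18² = 1 + 324 = 325 ✓

325 = 1² + 18²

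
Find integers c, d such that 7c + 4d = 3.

Step 1: Check solvability.
gcd(7, 4) = 1
Since 1 divides 3, solutions exist.

Step 2: Apply extended Euclidean algorithm to find gcd.
We find integers such that 7*x0 + 4*y0 = 1

Step 3: Scale the particular solution.
Multiply by 3/1 = 3:
c = -3, d = 6

Step 4: Verify.
7*(-3) + 4*(6) = 3 = 3 ✓

c = -3, d = 6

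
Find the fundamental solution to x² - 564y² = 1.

We seek the smallest positive integers (x, y) with x² - 564y² = 1, i.e., x² = 564y² + 1.
Try successive y values:
y = 1: x² = 564·1² + 1 = 565, not a perfect square
y = 2: x² = 564·2² + 1 = 2257, not a perfect square
y = 3: x² = 564·3² + 1 = 5077, not a perfect square
... continuing the search (or via continued fractions) ...
y = 4: x² = 564·4² + 1 = 9025, x = 95 ✓

Verify: 95² - 564·4² = 9025 - 9024 = 1 ✓

x = 95, y = 4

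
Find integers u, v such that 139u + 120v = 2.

Step 1: Check solvability.
gcd(139, 120) = 1
Since 1 divides 2, solutions exist.

Step 2: Apply extended Euclidean algorithm to find gcd.
We find integers such that 139*x0 + 120*y0 = 1

Step 3: Scale the particular solution.
Multiply by 2/1 = 2:
u = 38, v = -44

Step 4: Verify.
139*(38) + 120*(-44) = 2 = 2 ✓

u = 38, v = -44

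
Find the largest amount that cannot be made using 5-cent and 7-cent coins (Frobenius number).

For two coprime denominations a and b, the Frobenius number (largest value not representable as a non-negative combination) is ab - a - b.
Here gcd(5, 7) = 1, so they are coprime.
F(5, 7) = 5·7 - 5 - 7 = 35 - 12 = 23

23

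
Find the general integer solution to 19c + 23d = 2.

Step 1: Compute gcd(19, 23) = 1.
Since 1 divides 2, solutions exist.

Step 2: Find a particular solution using extended Euclidean algorithm.
We get c₀ = -12, d₀ = 10.
Check: 19*-12 + 23*10 = 2 = 2 ✓

Step 3: Write the general solution.
c = -12 + (23/1)t = -12 + 23t
d = 10 - (19/1)t = 10 - 19t
for any integer t.

c = -12 + 23t, d = 10 - 19t for integer t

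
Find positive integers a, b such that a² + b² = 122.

Search for a with 122 - a² a perfect square.
a = 1: 122 - 1² = 122 - 1 = 121 = 11² ✓
So a = 1, b = 11.

a = 1, b = 11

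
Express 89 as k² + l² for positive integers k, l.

We need to find integers k, l > 0 such that k² + l² = 89.
Trying k = 5: l² = 89 - 5² = 89 - 25 = 64
l = 8
Check: 5² + 8² = 25 + 64 = 89 ✓

89 = 5² + 8²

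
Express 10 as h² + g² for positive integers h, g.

We need to find integers h, g > 0 such that h² + g² = 10.
Trying h = 1: g² = 10 - 1² = 10 - 1 = 9
g = 3
Check: 1² + 3² = 1 + 9 = 10 ✓

10 = 1² + 3²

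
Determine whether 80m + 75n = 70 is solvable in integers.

Step 1: Compute gcd(80, 75).
gcd(80, 75) = 5

Step 2: Check divisibility.
Does 5 divide 70? 70 = 5 x 14, so yes.

By the theorem on linear Diophantine equations, 80m + 75n = 70 has integer solutions if and only if gcd(80, 75) divides 70. Since 5 | 70, solutions exist.

Yes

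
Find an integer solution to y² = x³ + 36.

Try small integer x values and check whether x³ + 36 is a perfect square.
x = -3: x³ + 36 = -3³ + 36 = -27 + 36 = 9
Is 9 a perfect square? 3² = 9 ✓
So (x, y) = (-3, -3) is a solution.

x = -3, y = -3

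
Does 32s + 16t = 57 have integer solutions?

Step 1: Compute gcd(32, 16).
gcd(32, 16) = 16

Step 2: Check divisibility.
Does 16 divide 57? 57 = 16 x 3 + 9, so no.

By the theorem on linear Diophantine equations, 32s + 16t = 57 has integer solutions if and only if gcd(32, 16) divides 57. Since 16 does not divide 57, no solutions exist.

No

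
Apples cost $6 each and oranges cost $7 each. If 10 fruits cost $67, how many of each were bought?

Let a = apples, o = oranges.
a + o = 10
6a + 7o = 67
Substitute o = 10 - a:
6a + 7(10 - a) = 67
(6 - 7)a = 67 - 70
-1a = -3
a = 3, o = 10 - 3 = 7

Apples: 3, Oranges: 7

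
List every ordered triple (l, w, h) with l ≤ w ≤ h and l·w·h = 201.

Iterate l from 1 to ⌊201^(1/3)⌋. For each l dividing 201, iterate w ≥ l with w dividing 201/l, and set h = 201/(l·w).
Triples found (2): (1×1×201), (1×3×67)

(1×1×201), (1×3×67)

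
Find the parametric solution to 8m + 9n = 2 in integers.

Step 1: Compute gcd(8, 9) = 1.
Since 1 divides 2, solutions exist.

Step 2: Find a particular solution using extended Euclidean algorithm.
We get m₀ = -2, n₀ = 2.
Check: 8*-2 + 9*2 = 2 = 2 ✓

Step 3: Write the general solution.
m = -2 + (9/1)t = -2 + 9t
n = 2 - (8/1)t = 2 - 8t
for any integer t.

m = -2 + 9t, n = 2 - 8t for integer t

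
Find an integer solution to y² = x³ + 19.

Try small integer x values and check whether x³ + 19 is a perfect square.
x = 5: x³ + 19 = 5³ + 19 = 125 + 19 = 144
Is 144 a perfect square? 12² = 144 ✓
So (x, y) = (5, -12) is a solution.

x = 5, y = -12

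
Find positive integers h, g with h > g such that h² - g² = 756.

Factor: h² - g² = (h+g)(h-g) = 756.
We need two factors of 756 with the same parity.
Use h+g = 378 and h-g = 2 (product 378·2 = 756).
Adding: 2h = 380, so h = 190.
Subtracting: 2g = 376, so g = 188.
Check: 190² - 188² = 36100 - 35344 = 756 ✓

h = 190, g = 188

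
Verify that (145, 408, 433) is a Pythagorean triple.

Compute a² + b² = 145² + 408² = 21025 + 166464 = 187489
Compute c² = 433² = 187489
Since 187489 = 187489, confirmed.

Yes, it is a Pythagorean triple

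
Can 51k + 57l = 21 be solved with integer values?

Step 1: Compute gcd(51, 57).
gcd(51, 57) = 3

Step 2: Check divisibility.
Does 3 divide 21? 21 = 3 x 7, so yes.

By the theorem on linear Diophantine equations, 51k + 57l = 21 has integer solutions if and only if gcd(51, 57) divides 21. Since 3 | 21, solutions exist.

Yes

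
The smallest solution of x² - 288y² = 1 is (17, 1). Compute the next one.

Solutions to x² - Dy² = 1 are generated by powers of (x₀ + y₀√D).
The next solution satisfies x₁ + y₁√288 = (x₀ + y₀√288)², giving:
x₁ = x₀² + 288y₀² = 17² + 288·1² = 289 + 288 = 577
y₁ = 2x₀y₀ = 2·17·1 = 34

Verify: 577² - 288·34² = 332929 - 332928 = 1 ✓

x = 577, y = 34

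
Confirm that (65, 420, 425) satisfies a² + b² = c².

Compute a² + b² = 65² + 420² = 4225 + 176400 = 180625
Compute c² = 425² = 180625
Since 180625 = 180625, confirmed.

Yes, it is a Pythagorean triple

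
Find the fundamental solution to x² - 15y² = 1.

We seek the smallest positive integers (x, y) with x² - 15y² = 1, i.e., x² = 15y² + 1.
Try successive y values:
y = 1: x² = 15·1² + 1 = 16, x = 4 ✓

Verify: 4² - 15·1² = 16 - 15 = 1 ✓

x = 4, y = 1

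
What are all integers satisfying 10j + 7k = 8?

Step 1: Compute gcd(10, 7) = 1.
Since 1 divides 8, solutions exist.

Step 2: Find a particular solution using extended Euclidean algorithm.
We get j₀ = -16, k₀ = 24.
Check: 10*-16 + 7*24 = 8 = 8 ✓

Step 3: Write the general solution.
j = -16 + (7/1)t = -16 + 7t
k = 24 - (10/1)t = 24 - 10t
for any integer t.

j = -16 + 7t, k = 24 - 10t for integer t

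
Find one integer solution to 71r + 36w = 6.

Step 1: Check solvability.
gcd(71, 36) = 1
Since 1 divides 6, solutions exist.

Step 2: Apply extended Euclidean algorithm to find gcd.
We find integers such that 71*x0 + 36*y0 = 1

Step 3: Scale the particular solution.
Multiply by 6/1 = 6:
r = -6, w = 12

Step 4: Verify.
71*(-6) + 36*(12) = 6 = 6 ✓

r = -6, w = 12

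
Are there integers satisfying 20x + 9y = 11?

Step 1: Compute gcd(20, 9).
gcd(20, 9) = 1

Step 2: Check divisibility.
Does 1 divide 11? 11 = 1 x 11, so yes.

By the theorem on linear Diophantine equations, 20x + 9y = 11 has integer solutions if and only if gcd(20, 9) divides 11. Since 1 | 11, solutions exist.

Yes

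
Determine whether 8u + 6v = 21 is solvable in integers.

Step 1: Compute gcd(8, 6).
gcd(8, 6) = 2

Step 2: Check divisibility.
Does 2 divide 21? 21 = 2 x 10 + 1, so no.

By the theorem on linear Diophantine equations, 8u + 6v = 21 has integer solutions if and only if gcd(8, 6) divides 21. Since 2 does not divide 21, no solutions exist.

No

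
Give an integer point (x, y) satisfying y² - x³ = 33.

Try small integer x values and check whether x³ + 33 is a perfect square.
x = -2: x³ + 33 = -2³ + 33 = -8 + 33 = 25
Is 25 a perfect square? 5² = 25 ✓
So (x, y) = (-2, 5) is a solution.

x = -2, y = 5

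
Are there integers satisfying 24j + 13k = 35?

Step 1: Compute gcd(24, 13).
gcd(24, 13) = 1

Step 2: Check divisibility.
Does 1 divide 35? 35 = 1 x 35, so yes.

By the theorem on linear Diophantine equations, 24j + 13k = 35 has integer solutions if and only if gcd(24, 13) divides 35. Since 1 | 35, solutions exist.

Yes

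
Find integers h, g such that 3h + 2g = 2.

Step 1: Check solvability.
gcd(3, 2) = 1
Since 1 divides 2, solutions exist.

Step 2: Apply extended Euclidean algorithm to find gcd.
We find integers such that 3*x0 + 2*y0 = 1

Step 3: Scale the particular solution.
Multiply by 2/1 = 2:
h = 2, g = -2

Step 4: Verify.
3*(2) + 2*(-2) = 2 = 2 ✓

h = 2, g = -2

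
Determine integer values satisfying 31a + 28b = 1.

Step 1: Check solvability.
gcd(31, 28) = 1
Since 1 divides 1, solutions exist.

Step 2: Apply extended Euclidean algorithm to find gcd.
We find integers such that 31*x0 + 28*y0 = 1

Step 3: Scale the particular solution.
Multiply by 1/1 = 1:
a = -9, b = 10

Step 4: Verify.
31*(-9) + 28*(10) = 1 = 1 ✓

a = -9, b = 10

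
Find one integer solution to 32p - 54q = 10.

Step 1: Check solvability.
gcd(32, 54) = 2
Since 2 divides 10, solutions exist.

Step 2: Apply extended Euclidean algorithm to find gcd.
We find integers such that 32*x0 + 54*y0 = 2

Step 3: Scale the particular solution.
Multiply by 10/2 = 5:
p = -25, q = -15

Step 4: Verify.
32*(-25) - 54*(-15) = 10 = 10 ✓

p = -25, q = -15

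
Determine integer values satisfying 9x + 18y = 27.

Step 1: Check solvability.
gcd(9, 18) = 9
Since 9 divides 27, solutions exist.

Step 2: Apply extended Euclidean algorithm to find gcd.
We find integers such that 9*x0 + 18*y0 = 9

Step 3: Scale the particular solution.
Multiply by 27/9 = 3:
x = 3, y = 0

Step 4: Verify.
9*(3) + 18*(0) = 27 = 27 ✓

x = 3, y = 0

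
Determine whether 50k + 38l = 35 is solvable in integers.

Step 1: Compute gcd(50, 38).
gcd(50, 38) = 2

Step 2: Check divisibility.
Does 2 divide 35? 35 = 2 x 17 + 1, so no.

By the theorem on linear Diophantine equations, 50k + 38l = 35 has integer solutions if and only if gcd(50, 38) divides 35. Since 2 does not divide 35, no solutions exist.

No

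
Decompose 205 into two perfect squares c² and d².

We need to find integers c, d > 0 such that c² + d² = 205.
Trying c = 3: d² = 205 - 3² = 205 - 9 = 196
d = 14
Check: 3² + 14² = 9 + 196 = 205 ✓

205 = 3² + 14²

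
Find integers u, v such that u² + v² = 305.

We need to find integers u, v > 0 such that u² + v² = 305.
Trying u = 4: v² = 305 - 4² = 305 - 16 = 289
v = 17
Check: 4² + 17² = 16 + 289 = 305 ✓

305 = 4² + 17²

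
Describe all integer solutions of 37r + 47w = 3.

Step 1: Compute gcd(37, 47) = 1.
Since 1 divides 3, solutions exist.

Step 2: Find a particular solution using extended Euclidean algorithm.
We get r₀ = 42, w₀ = -33.
Check: 37*42 + 47*-33 = 3 = 3 ✓

Step 3: Write the general solution.
r = 42 + (47/1)t = 42 + 47t
w = -33 - (37/1)t = -33 - 37t
for any integer t.

r = 42 + 47t, w = -33 - 37t for integer t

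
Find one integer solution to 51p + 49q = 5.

Step 1: Check solvability.
gcd(51, 49) = 1
Since 1 divides 5, solutions exist.

Step 2: Apply extended Euclidean algorithm to find gcd.
We find integers such that 51*x0 + 49*y0 = 1

Step 3: Scale the particular solution.
Multiply by 5/1 = 5:
p = -120, q = 125

Step 4: Verify.
51*(-120) + 49*(125) = 5 = 5 ✓

p = -120, q = 125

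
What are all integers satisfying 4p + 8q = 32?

Step 1: Compute gcd(4, 8) = 4.
Since 4 divides 32, solutions exist.

Step 2: Find a particular solution using extended Euclidean algorithm.
We get p₀ = 8, q₀ = 0.
Check: 4*8 + 8*0 = 32 = 32 ✓

Step 3: Write the general solution.
p = 8 + (8/4)t = 8 + 2t
q = 0 - (4/4)t = 0 - 1t
for any integer t.

p = 8 + 2t, q = 0 - 1t for integer t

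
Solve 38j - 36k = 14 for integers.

Step 1: Check solvability.
gcd(38, 36) = 2
Since 2 divides 14, solutions exist.

Step 2: Apply extended Euclidean algorithm to find gcd.
We find integers such that 38*x0 + 36*y0 = 2

Step 3: Scale the particular solution.
Multiply by 14/2 = 7:
j = 7, k = 7

Step 4: Verify.
38*(7) - 36*(7) = 14 = 14 ✓

j = 7, k = 7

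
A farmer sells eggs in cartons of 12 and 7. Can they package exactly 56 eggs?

We need non-negative a, b with 12a + 7b = 56.
gcd(12, 7) = 1 divides 56.
Try a = 0: 7b = 56 - 0 = 56, so b = 8.
One way: 0 cartons of 12 and 8 cartons of 7.

Yes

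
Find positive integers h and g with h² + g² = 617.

We need to find integers h, g > 0 such that h² + g² = 617.
Trying h = 16: g² = 617 - 16² = 617 - 256 = 361
g = 19
Check: 16² + 19² = 256 + 361 = 617 ✓

617 = 16² + 19²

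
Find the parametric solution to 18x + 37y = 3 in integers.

Step 1: Compute gcd(18, 37) = 1.
Since 1 divides 3, solutions exist.

Step 2: Find a particular solution using extended Euclidean algorithm.
We get x₀ = -6, y₀ = 3.
Check: 18*-6 + 37*3 = 3 = 3 ✓

Step 3: Write the general solution.
x = -6 + (37/1)t = -6 + 37t
y = 3 - (18/1)t = 3 - 18t
for any integer t.

x = -6 + 37t, y = 3 - 18t for integer t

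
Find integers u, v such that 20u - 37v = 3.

Step 1: Check solvability.
gcd(20, 37) = 1
Since 1 divides 3, solutions exist.

Step 2: Apply extended Euclidean algorithm to find gcd.
We find integers such that 20*x0 + 37*y0 = 1

Step 3: Scale the particular solution.
Multiply by 3/1 = 3:
u = 39, v = 21

Step 4: Verify.
20*(39) - 37*(21) = 3 = 3 ✓

u = 39, v = 21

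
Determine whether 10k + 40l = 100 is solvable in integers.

Step 1: Compute gcd(10, 40).
gcd(10, 40) = 10

Step 2: Check divisibility.
Does 10 divide 100? 100 = 10 x 10, so yes.

By the theorem on linear Diophantine equations, 10k + 40l = 100 has integer solutions if and only if gcd(10, 40) divides 100. Since 10 | 100, solutions exist.

Yes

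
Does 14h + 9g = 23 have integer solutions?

Step 1: Compute gcd(14, 9).
gcd(14, 9) = 1

Step 2: Check divisibility.
Does 1 divide 23? 23 = 1 x 23, so yes.

By the theorem on linear Diophantine equations, 14h + 9g = 23 has integer solutions if and only if gcd(14, 9) divides 23. Since 1 | 23, solutions exist.

Yes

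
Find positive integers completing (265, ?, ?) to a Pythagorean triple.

We need the other leg and hypotenuse such that 265² + x² = c².
Take x = 7020, c = 7025: 265² + 7020² = 70225 + 49280400 = 49350625 = 7025² ✓
Triple: (265, 7020, 7025)

(265, 7020, 7025)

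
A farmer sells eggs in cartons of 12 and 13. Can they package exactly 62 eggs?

We need non-negative a, b with 12a + 13b = 62.
gcd(12, 13) = 1 divides 62.
Try a = 3: 13b = 62 - 36 = 26, so b = 2.
One way: 3 cartons of 12 and 2 cartons of 13.

Yes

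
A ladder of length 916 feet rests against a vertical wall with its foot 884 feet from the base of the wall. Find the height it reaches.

The ladder, wall, and ground form a right triangle with hypotenuse 916 and one leg 884.
By the Pythagorean theorem: h² = 916² - 884² = 839056 - 781456 = 57600
h = √57600 = 240 feet

240 feet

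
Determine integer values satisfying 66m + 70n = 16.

Step 1: Check solvability.
gcd(66, 70) = 2
Since 2 divides 16, solutions exist.

Step 2: Apply extended Euclidean algorithm to find gcd.
We find integers such that 66*x0 + 70*y0 = 2

Step 3: Scale the particular solution.
Multiply by 16/2 = 8:
m = 136, n = -128

Step 4: Verify.
66*(136) + 70*(-128) = 16 = 16 ✓

m = 136, n = -128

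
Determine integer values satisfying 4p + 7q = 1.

Step 1: Check solvability.
gcd(4, 7) = 1
Since 1 divides 1, solutions exist.

Step 2: Apply extended Euclidean algorithm to find gcd.
We find integers such that 4*x0 + 7*y0 = 1

Step 3: Scale the particular solution.
Multiply by 1/1 = 1:
p = 2, q = -1

Step 4: Verify.
4*(2) + 7*(-1) = 1 = 1 ✓

p = 2, q = -1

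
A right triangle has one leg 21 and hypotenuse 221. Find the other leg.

b² = c² - a² = 48841 - 441 = 48400
b = 220

220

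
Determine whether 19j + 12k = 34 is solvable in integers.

Step 1: Compute gcd(19, 12).
gcd(19, 12) = 1

Step 2: Check divisibility.
Does 1 divide 34? 34 = 1 x 34, so yes.

By the theorem on linear Diophantine equations, 19j + 12k = 34 has integer solutions if and only if gcd(19, 12) divides 34. Since 1 | 34, solutions exist.

Yes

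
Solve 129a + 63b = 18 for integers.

Step 1: Check solvability.
gcd(129, 63) = 3
Since 3 divides 18, solutions exist.

Step 2: Apply extended Euclidean algorithm to find gcd.
We find integers such that 129*x0 + 63*y0 = 3

Step 3: Scale the particular solution.
Multiply by 18/3 = 6:
a = 6, b = -12

Step 4: Verify.
129*(6) + 63*(-12) = 18 = 18 ✓

a = 6, b = -12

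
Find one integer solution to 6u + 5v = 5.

Step 1: Check solvability.
gcd(6, 5) = 1
Since 1 divides 5, solutions exist.

Step 2: Apply extended Euclidean algorithm to find gcd.
We find integers such that 6*x0 + 5*y0 = 1

Step 3: Scale the particular solution.
Multiply by 5/1 = 5:
u = 5, v = -5

Step 4: Verify.
6*(5) + 5*(-5) = 5 = 5 ✓

u = 5, v = -5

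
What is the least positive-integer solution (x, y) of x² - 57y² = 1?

We seek the smallest positive integers (x, y) with x² - 57y² = 1, i.e., x² = 57y² + 1.
Try successive y values:
y = 1: x² = 57·1² + 1 = 58, not a perfect square
y = 2: x² = 57·2² + 1 = 229, not a perfect square
y = 3: x² = 57·3² + 1 = 514, not a perfect square
... continuing the search (or via continued fractions) ...
y = 20: x² = 57·20² + 1 = 22801, x = 151 ✓

Verify: 151² - 57·20² = 22801 - 22800 = 1 ✓

x = 151, y = 20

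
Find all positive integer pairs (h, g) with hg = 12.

The positive divisors of 12 are: 1, 2, 3, 4, 6, 12.
Each divisor d gives the pair (d, 12/d):
(1, 12), (2, 6), (3, 4), (4, 3), (6, 2), (12, 1)

(1, 12), (2, 6), (3, 4), (4, 3), (6, 2), (12, 1)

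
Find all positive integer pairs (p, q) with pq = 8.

The positive divisors of 8 are: 1, 2, 4, 8.
Each divisor d gives the pair (d, 8/d):
(1, 8), (2, 4), (4, 2), (8, 1)

(1, 8), (2, 4), (4, 2), (8, 1)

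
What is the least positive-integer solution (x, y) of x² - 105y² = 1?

We seek the smallest positive integers (x, y) with x² - 105y² = 1, i.e., x² = 105y² + 1.
Try successive y values:
y = 1: x² = 105·1² + 1 = 106, not a perfect square
y = 2: x² = 105·2² + 1 = 421, not a perfect square
y = 3: x² = 105·3² + 1 = 946, not a perfect square
... continuing the search (or via continued fractions) ...
y = 4: x² = 105·4² + 1 = 1681, x = 41 ✓

Verify: 41² - 105·4² = 1681 - 1680 = 1 ✓

x = 41, y = 4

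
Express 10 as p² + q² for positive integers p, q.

We need to find integers p, q > 0 such that p² + q² = 10.
Trying p = 1: q² = 10 - 1² = 10 - 1 = 9
q = 3
Check: 1² + 3² = 1 + 9 = 10 ✓

10 = 1² + 3²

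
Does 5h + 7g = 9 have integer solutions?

Step 1: Compute gcd(5, 7).
gcd(5, 7) = 1

Step 2: Check divisibility.
Does 1 divide 9? 9 = 1 x 9, so yes.

By the theorem on linear Diophantine equations, 5h + 7g = 9 has integer solutions if and only if gcd(5, 7) divides 9. Since 1 | 9, solutions exist.

Yes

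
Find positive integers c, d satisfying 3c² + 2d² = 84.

Try small values of c and check whether (84 - 3c²)/2 is a perfect square.
c = 2: 3·2² = 12, so 2d² = 84 - 12 = 72, giving d² = 36, d = 6.
Check: 3·2² + 2·6² = 12 + 72 = 84 ✓

c = 2, d = 6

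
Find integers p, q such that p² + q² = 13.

We need to find integers p, q > 0 such that p² + q² = 13.
Trying p = 2: q² = 13 - 2² = 13 - 4 = 9
q = 3
Check: 2² + 3² = 4 + 9 = 13 ✓

13 = 2² + 3²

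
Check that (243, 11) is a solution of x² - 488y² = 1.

Compute x² = 243² = 59049
Compute 488y² = 488·11² = 488·121 = 59048
x² - 488y² = 59049 - 59048 = 1
Since this equals 1, (243, 11) is a solution.

Yes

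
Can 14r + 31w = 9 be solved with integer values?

Step 1: Compute gcd(14, 31).
gcd(14, 31) = 1

Step 2: Check divisibility.
Does 1 divide 9? 9 = 1 x 9, so yes.

By the theorem on linear Diophantine equations, 14r + 31w = 9 has integer solutions if and only if gcd(14, 31) divides 9. Since 1 | 9, solutions exist.

Yes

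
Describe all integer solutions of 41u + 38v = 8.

Step 1: Compute gcd(41, 38) = 1.
Since 1 divides 8, solutions exist.

Step 2: Find a particular solution using extended Euclidean algorithm.
We get u₀ = 104, v₀ = -112.
Check: 41*104 + 38*-112 = 8 = 8 ✓

Step 3: Write the general solution.
u = 104 + (38/1)t = 104 + 38t
v = -112 - (41/1)t = -112 - 41t
for any integer t.

u = 104 + 38t, v = -112 - 41t for integer t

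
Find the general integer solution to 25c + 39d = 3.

Step 1: Compute gcd(25, 39) = 1.
Since 1 divides 3, solutions exist.

Step 2: Find a particular solution using extended Euclidean algorithm.
We get c₀ = -42, d₀ = 27.
Check: 25*-42 + 39*27 = 3 = 3 ✓

Step 3: Write the general solution.
c = -42 + (39/1)t = -42 + 39t
d = 27 - (25/1)t = 27 - 25t
for any integer t.

c = -42 + 39t, d = 27 - 25t for integer t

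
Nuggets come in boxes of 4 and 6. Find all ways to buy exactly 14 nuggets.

We need non-negative integers (x, y) with 4x + 6y = 14.
For each x in 0..3, check if 14 - 4x is a non-negative multiple of 6.
x = 2: 6y = 6, y = 1 ✓

(2 boxes of 4, 1 boxes of 6)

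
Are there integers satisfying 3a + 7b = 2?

Step 1: Compute gcd(3, 7).
gcd(3, 7) = 1

Step 2: Check divisibility.
Does 1 divide 2? 2 = 1 x 2, so yes.

By the theorem on linear Diophantine equations, 3a + 7b = 2 has integer solutions if and only if gcd(3, 7) divides 2. Since 1 | 2, solutions exist.

Yes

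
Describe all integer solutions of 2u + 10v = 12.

Step 1: Compute gcd(2, 10) = 2.
Since 2 divides 12, solutions exist.

Step 2: Find a particular solution using extended Euclidean algorithm.
We get u₀ = 6, v₀ = 0.
Check: 2*6 + 10*0 = 12 = 12 ✓

Step 3: Write the general solution.
u = 6 + (10/2)t = 6 + 5t
v = 0 - (2/2)t = 0 - 1t
for any integer t.

u = 6 + 5t, v = 0 - 1t for integer t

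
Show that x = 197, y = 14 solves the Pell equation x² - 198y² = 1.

Compute x² = 197² = 38809
Compute 198y² = 198·14² = 198·196 = 38808
x² - 198y² = 38809 - 38808 = 1
Since this equals 1, (197, 14) is a solution.

Yes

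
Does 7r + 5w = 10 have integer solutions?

Step 1: Compute gcd(7, 5).
gcd(7, 5) = 1

Step 2: Check divisibility.
Does 1 divide 10? 10 = 1 x 10, so yes.

By the theorem on linear Diophantine equations, 7r + 5w = 10 has integer solutions if and only if gcd(7, 5) divides 10. Since 1 | 10, solutions exist.

Yes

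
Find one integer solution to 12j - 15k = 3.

Step 1: Check solvability.
gcd(12, 15) = 3
Since 3 divides 3, solutions exist.

Step 2: Apply extended Euclidean algorithm to find gcd.
We find integers such that 12*x0 + 15*y0 = 3

Step 3: Scale the particular solution.
Multiply by 3/3 = 1:
j = -1, k = -1

Step 4: Verify.
12*(-1) - 15*(-1) = 3 = 3 ✓

j = -1, k = -1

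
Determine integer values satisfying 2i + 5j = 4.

Step 1: Check solvability.
gcd(2, 5) = 1
Since 1 divides 4, solutions exist.

Step 2: Apply extended Euclidean algorithm to find gcd.
We find integers such that 2*x0 + 5*y0 = 1

Step 3: Scale the particular solution.
Multiply by 4/1 = 4:
i = -8, j = 4

Step 4: Verify.
2*(-8) + 5*(4) = 4 = 4 ✓

i = -8, j = 4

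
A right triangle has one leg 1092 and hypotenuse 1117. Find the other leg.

a² = c² - b² = 1247689 - 1192464 = 55225
a = 235

235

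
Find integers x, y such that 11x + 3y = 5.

Step 1: Check solvability.
gcd(11, 3) = 1
Since 1 divides 5, solutions exist.

Step 2: Apply extended Euclidean algorithm to find gcd.
We find integers such that 11*x0 + 3*y0 = 1

Step 3: Scale the particular solution.
Multiply by 5/1 = 5:
x = -5, y = 20

Step 4: Verify.
11*(-5) + 3*(20) = 5 = 5 ✓

x = -5, y = 20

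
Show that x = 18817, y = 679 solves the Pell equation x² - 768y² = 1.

Compute x² = 18817² = 354079489
Compute 768y² = 768·679² = 768·461041 = 354079488
x² - 768y² = 354079489 - 354079488 = 1
Since this equals 1, (18817, 679) is a solution.

Yes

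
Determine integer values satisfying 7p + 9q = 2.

Step 1: Check solvability.
gcd(7, 9) = 1
Since 1 divides 2, solutions exist.

Step 2: Apply extended Euclidean algorithm to find gcd.
We find integers such that 7*x0 + 9*y0 = 1

Step 3: Scale the particular solution.
Multiply by 2/1 = 2:
p = 8, q = -6

Step 4: Verify.
7*(8) + 9*(-6) = 2 = 2 ✓

p = 8, q = -6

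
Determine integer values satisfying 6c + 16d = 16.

Step 1: Check solvability.
gcd(6, 16) = 2
Since 2 divides 16, solutions exist.

Step 2: Apply extended Euclidean algorithm to find gcd.
We find integers such that 6*x0 + 16*y0 = 2

Step 3: Scale the particular solution.
Multiply by 16/2 = 8:
c = 24, d = -8

Step 4: Verify.
6*(24) + 16*(-8) = 16 = 16 ✓

c = 24, d = -8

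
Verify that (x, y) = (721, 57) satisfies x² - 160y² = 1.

Compute x² = 721² = 519841
Compute 160y² = 160·57² = 160·3249 = 519840
x² - 160y² = 519841 - 519840 = 1
Since this equals 1, (721, 57) is a solution.

Yes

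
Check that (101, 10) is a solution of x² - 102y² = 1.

Compute x² = 101² = 10201
Compute 102y² = 102·10² = 102·100 = 10200
x² - 102y² = 10201 - 10200 = 1
Since this equals 1, (101, 10) is a solution.

Yes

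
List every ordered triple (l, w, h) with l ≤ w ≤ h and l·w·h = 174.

Iterate l from 1 to ⌊174^(1/3)⌋. For each l dividing 174, iterate w ≥ l with w dividing 174/l, and set h = 174/(l·w).
Triples found (5): (1×1×174), (1×2×87), (1×3×58), (1×6×29), (2×3×29)

(1×1×174), (1×2×87), (1×3×58), (1×6×29), (2×3×29)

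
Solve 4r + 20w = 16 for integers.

Step 1: Check solvability.
gcd(4, 20) = 4
Since 4 divides 16, solutions exist.

Step 2: Apply extended Euclidean algorithm to find gcd.
We find integers such that 4*x0 + 20*y0 = 4

Step 3: Scale the particular solution.
Multiply by 16/4 = 4:
r = 4, w = 0

Step 4: Verify.
4*(4) + 20*(0) = 16 = 16 ✓

r = 4, w = 0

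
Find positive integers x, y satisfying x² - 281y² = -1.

We need x² = 281y² - 1. Try successive y:
y = 1: x² = 281·1² - 1 = 280, not a perfect square
y = 2: x² = 281·2² - 1 = 1123, not a perfect square
y = 3: x² = 281·3² - 1 = 2528, not a perfect square
...
y = 63445: x² = 281·63445² - 1 = 1131100315024 = 1063532² ✓
Check: 1063532² - 281·63445² = 1131100315024 - 1131100315025 = -1 ✓

x = 1063532, y = 63445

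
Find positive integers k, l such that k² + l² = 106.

Search for k with 106 - k² a perfect square.
k = 5: 106 - 5² = 106 - 25 = 81 = 9² ✓
So k = 5, l = 9.

k = 5, l = 9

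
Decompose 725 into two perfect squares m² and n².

We need to find integers m, n > 0 such that m² + n² = 725.
Trying m = 7: n² = 725 - 7² = 725 - 49 = 676
n = 26
Check: 7² + 26² = 49 + 676 = 725 ✓

725 = 7² + 26²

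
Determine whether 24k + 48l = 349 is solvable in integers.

Step 1: Compute gcd(24, 48).
gcd(24, 48) = 24

Step 2: Check divisibility.
Does 24 divide 349? 349 = 24 x 14 + 13, so no.

By the theorem on linear Diophantine equations, 24k + 48l = 349 has integer solutions if and only if gcd(24, 48) divides 349. Since 24 does not divide 349, no solutions exist.

No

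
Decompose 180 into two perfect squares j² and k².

We need to find integers j, k > 0 such that j² + k² = 180.
Trying j = 6: k² = 180 - 6² = 180 - 36 = 144
k = 12
Check: 6² + 12² = 36 + 144 = 180 ✓

180 = 6² + 12²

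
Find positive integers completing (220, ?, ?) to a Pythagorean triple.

We need the other leg and hypotenuse such that 220² + x² = c².
Take x = 459, c = 509: 220² + 459² = 48400 + 210681 = 259081 = 509² ✓
Triple: (459, 220, 509)

(459, 220, 509)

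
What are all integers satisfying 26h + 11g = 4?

Step 1: Compute gcd(26, 11) = 1.
Since 1 divides 4, solutions exist.

Step 2: Find a particular solution using extended Euclidean algorithm.
We get h₀ = 12, g₀ = -28.
Check: 26*12 + 11*-28 = 4 = 4 ✓

Step 3: Write the general solution.
h = 12 + (11/1)t = 12 + 11t
g = -28 - (26/1)t = -28 - 26t
for any integer t.

h = 12 + 11t, g = -28 - 26t for integer t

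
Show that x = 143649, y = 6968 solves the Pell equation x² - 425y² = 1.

Compute x² = 143649² = 20635035201
Compute 425y² = 425·6968² = 425·48553024 = 20635035200
x² - 425y² = 20635035201 - 20635035200 = 1
Since this equals 1, (143649, 6968) is a solution.

Yes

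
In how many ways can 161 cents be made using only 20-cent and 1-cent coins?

We need non-negative integers (x, y) with 20x + 1y = 161.
For each x from 0 to 8, check if (161 - 20x) is a non-negative multiple of 1.
Solutions (x, y): (0,161), (1,141), (2,121), (3,101), ...
Count: 9

9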